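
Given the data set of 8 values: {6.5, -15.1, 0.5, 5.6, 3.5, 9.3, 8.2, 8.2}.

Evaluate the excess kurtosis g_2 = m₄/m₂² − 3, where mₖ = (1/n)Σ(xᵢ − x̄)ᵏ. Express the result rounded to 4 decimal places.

x̄ = 3.3375
Σ(xᵢ − x̄)² = 445.9788 ⇒ m₂ = 55.74734
Σ(xᵢ − x̄)⁴ = 118133.1879 ⇒ m₄ = 14766.64849
m₂² = 3107.76634
g_2 = m₄/m₂² − 3 = 4.75153 − 3 ≈ 1.7515

1.7515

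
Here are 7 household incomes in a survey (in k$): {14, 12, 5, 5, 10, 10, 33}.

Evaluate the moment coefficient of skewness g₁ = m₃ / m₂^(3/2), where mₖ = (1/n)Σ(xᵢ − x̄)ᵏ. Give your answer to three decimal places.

x̄ = (14 + 12 + 5 + 5 + 10 + 10 + 33) / 7 = 12.7143
deviations (xᵢ − x̄): 1.2857, -0.7143, -7.7143, -7.7143, -2.7143, -2.7143, 20.2857
Σ(xᵢ − x̄)² = 547.4286 ⇒ m₂ = 547.4286/7 = 78.20408
Σ(xᵢ − x̄)³ = 7391.3878 ⇒ m₃ = 7391.3878/7 = 1055.91254
m₂^(3/2) = 78.20408^(1.5) = 691.58272
g₁ = m₃ / m₂^(3/2) = 1055.91254 / 691.58272 ≈ 1.527

1.527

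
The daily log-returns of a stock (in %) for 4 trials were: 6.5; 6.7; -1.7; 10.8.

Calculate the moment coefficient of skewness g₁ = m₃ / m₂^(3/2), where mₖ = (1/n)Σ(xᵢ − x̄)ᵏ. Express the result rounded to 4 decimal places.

-0.6428

x̄ = (6.5 + 6.7 - 1.7 + 10.8) / 4 = 5.5750
deviations (xᵢ − x̄): 0.9250, 1.1250, -7.2750, 5.2250
Σ(xᵢ − x̄)² = 82.3475 ⇒ m₂ = 82.3475/4 = 20.58688
Σ(xᵢ − x̄)³ = -240.1729 ⇒ m₃ = -240.1729/4 = -60.04322
m₂^(3/2) = 20.58688^(1.5) = 93.40834
g₁ = m₃ / m₂^(3/2) = -60.04322 / 93.40834 ≈ -0.6428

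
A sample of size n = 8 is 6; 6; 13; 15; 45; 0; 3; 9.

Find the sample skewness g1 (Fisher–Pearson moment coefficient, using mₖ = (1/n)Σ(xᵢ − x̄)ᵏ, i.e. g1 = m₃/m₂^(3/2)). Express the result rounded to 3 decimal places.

1.747

x̄ = (6 + 6 + 13 + 15 + 45 + 0 + 3 + 9) / 8 = 12.1250
deviations (xᵢ − x̄): -6.1250, -6.1250, 0.8750, 2.8750, 32.8750, -12.1250, -9.1250, -3.1250
Σ(xᵢ − x̄)² = 1404.8750 ⇒ m₂ = 1404.8750/8 = 175.60938
Σ(xᵢ − x̄)³ = 32522.1563 ⇒ m₃ = 32522.1563/8 = 4065.26953
m₂^(3/2) = 175.60938^(1.5) = 2327.13483
g1 = m₃ / m₂^(3/2) = 4065.26953 / 2327.13483 ≈ 1.747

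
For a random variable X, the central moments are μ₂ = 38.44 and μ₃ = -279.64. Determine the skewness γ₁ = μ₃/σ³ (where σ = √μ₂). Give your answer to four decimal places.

-1.1733

σ = √μ₂ = √38.44 = 6.20000
σ³ = μ₂^(3/2) = 238.32800
γ₁ = μ₃/σ³ = -279.64 / 238.32800 ≈ -1.1733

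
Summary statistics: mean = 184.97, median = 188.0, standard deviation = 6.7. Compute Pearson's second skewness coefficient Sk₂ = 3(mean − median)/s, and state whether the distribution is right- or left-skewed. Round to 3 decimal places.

Sk₂ = 3(184.97 − 188.0) / 6.7 = 3 × -3.0300 / 6.7
    = -9.0900 / 6.7 ≈ -1.357
Sk₂ < 0 ⇒ mean < median ⇒ left-skewed (negative skew).

-1.357, left-skewed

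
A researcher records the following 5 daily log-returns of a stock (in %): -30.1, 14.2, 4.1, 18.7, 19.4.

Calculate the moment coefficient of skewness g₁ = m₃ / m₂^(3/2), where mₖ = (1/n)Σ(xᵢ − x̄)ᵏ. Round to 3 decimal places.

x̄ = (-30.1 + 14.2 + 4.1 + 18.7 + 19.4) / 5 = 5.2600
deviations (xᵢ − x̄): -35.3600, 8.9400, -1.1600, 13.4400, 14.1400
Σ(xᵢ − x̄)² = 1712.1720 ⇒ m₂ = 1712.1720/5 = 342.43440
Σ(xᵢ − x̄)³ = -38243.8370 ⇒ m₃ = -38243.8370/5 = -7648.76741
m₂^(3/2) = 342.43440^(1.5) = 6336.74279
g₁ = m₃ / m₂^(3/2) = -7648.76741 / 6336.74279 ≈ -1.207

-1.207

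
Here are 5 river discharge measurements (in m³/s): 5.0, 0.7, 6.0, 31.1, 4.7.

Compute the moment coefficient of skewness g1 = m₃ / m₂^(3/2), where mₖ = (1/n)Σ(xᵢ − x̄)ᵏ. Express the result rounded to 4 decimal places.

x̄ = (5.0 + 0.7 + 6.0 + 31.1 + 4.7) / 5 = 9.5000
deviations (xᵢ − x̄): -4.5000, -8.8000, -3.5000, 21.6000, -4.8000
Σ(xᵢ − x̄)² = 599.5400 ⇒ m₂ = 599.5400/5 = 119.90800
Σ(xᵢ − x̄)³ = 9151.6320 ⇒ m₃ = 9151.6320/5 = 1830.32640
m₂^(3/2) = 119.90800^(1.5) = 1313.02271
g1 = m₃ / m₂^(3/2) = 1830.32640 / 1313.02271 ≈ 1.3940

1.3940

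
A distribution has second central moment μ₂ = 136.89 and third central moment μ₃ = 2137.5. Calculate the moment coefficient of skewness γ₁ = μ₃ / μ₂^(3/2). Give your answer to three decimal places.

σ = √μ₂ = √136.89 = 11.70000
σ³ = μ₂^(3/2) = 1601.61300
γ₁ = μ₃/σ³ = 2137.5 / 1601.61300 ≈ 1.335

1.335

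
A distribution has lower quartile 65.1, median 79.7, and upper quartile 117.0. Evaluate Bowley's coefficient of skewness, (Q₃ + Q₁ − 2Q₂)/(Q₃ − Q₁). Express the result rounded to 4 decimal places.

0.4374

numerator: Q₃ + Q₁ − 2Q₂ = 117.0 + 65.1 − 2×79.7 = 22.7000
denominator: Q₃ − Q₁ = 117.0 − 65.1 = 51.9000
Bowley skewness = 22.7000 / 51.9000 ≈ 0.4374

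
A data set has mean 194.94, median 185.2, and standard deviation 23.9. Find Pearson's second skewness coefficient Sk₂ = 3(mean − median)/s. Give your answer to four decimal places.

Sk₂ = 3(194.94 − 185.2) / 23.9 = 3 × 9.7400 / 23.9
    = 29.2200 / 23.9 ≈ 1.2226

1.2226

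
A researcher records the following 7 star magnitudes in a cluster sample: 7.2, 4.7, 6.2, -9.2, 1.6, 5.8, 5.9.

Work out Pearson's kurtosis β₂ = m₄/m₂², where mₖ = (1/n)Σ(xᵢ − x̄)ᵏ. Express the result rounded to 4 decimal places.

x̄ = 3.1714
Σ(xᵢ − x̄)² = 197.6143 ⇒ m₂ = 28.23061
Σ(xᵢ − x̄)⁴ = 23887.2392 ⇒ m₄ = 3412.46274
m₂² = 796.96747
β₂ = m₄/m₂² = 3412.46274 / 796.96747 ≈ 4.2818

4.2818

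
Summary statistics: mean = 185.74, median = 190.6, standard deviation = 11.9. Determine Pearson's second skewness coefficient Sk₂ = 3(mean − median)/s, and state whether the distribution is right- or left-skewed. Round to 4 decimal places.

Sk₂ = 3(185.74 − 190.6) / 11.9 = 3 × -4.8600 / 11.9
    = -14.5800 / 11.9 ≈ -1.2252
Sk₂ < 0 ⇒ mean < median ⇒ left-skewed (negative skew).

-1.2252, left-skewed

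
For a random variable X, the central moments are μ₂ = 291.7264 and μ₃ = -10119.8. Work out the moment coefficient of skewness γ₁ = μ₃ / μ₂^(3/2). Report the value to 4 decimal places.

-2.0310

σ = √μ₂ = √291.7264 = 17.08000
σ³ = μ₂^(3/2) = 4982.68691
γ₁ = μ₃/σ³ = -10119.8 / 4982.68691 ≈ -2.0310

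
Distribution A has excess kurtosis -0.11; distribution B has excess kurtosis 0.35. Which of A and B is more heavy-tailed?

B

Higher excess kurtosis ⇒ heavier tails relative to the normal distribution.
-0.11 vs 0.35: the larger is 0.35, so B has heavier tails. (B is leptokurtic — heavier-than-normal tails; the other is platykurtic.)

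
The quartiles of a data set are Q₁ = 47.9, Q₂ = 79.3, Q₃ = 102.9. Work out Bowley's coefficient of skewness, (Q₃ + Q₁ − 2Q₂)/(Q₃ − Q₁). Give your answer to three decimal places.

-0.142

numerator: Q₃ + Q₁ − 2Q₂ = 102.9 + 47.9 − 2×79.3 = -7.8000
denominator: Q₃ − Q₁ = 102.9 − 47.9 = 55.0000
Bowley skewness = -7.8000 / 55.0000 ≈ -0.142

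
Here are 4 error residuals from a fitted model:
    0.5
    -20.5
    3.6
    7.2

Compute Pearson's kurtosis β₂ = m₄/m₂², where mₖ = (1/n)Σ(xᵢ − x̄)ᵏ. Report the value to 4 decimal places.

2.2121

x̄ = -2.3000
Σ(xᵢ − x̄)² = 464.1400 ⇒ m₂ = 116.03500
Σ(xᵢ − x̄)⁴ = 119138.2018 ⇒ m₄ = 29784.55045
m₂² = 13464.12122
β₂ = m₄/m₂² = 29784.55045 / 13464.12122 ≈ 2.2121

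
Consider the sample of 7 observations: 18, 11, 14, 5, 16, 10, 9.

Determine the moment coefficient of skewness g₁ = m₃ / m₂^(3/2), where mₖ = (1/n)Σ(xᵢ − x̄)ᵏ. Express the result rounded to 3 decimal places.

x̄ = (18 + 11 + 14 + 5 + 16 + 10 + 9) / 7 = 11.8571
deviations (xᵢ − x̄): 6.1429, -0.8571, 2.1429, -6.8571, 4.1429, -1.8571, -2.8571
Σ(xᵢ − x̄)² = 118.8571 ⇒ m₂ = 118.8571/7 = 16.97959
Σ(xᵢ − x̄)³ = -40.0408 ⇒ m₃ = -40.0408/7 = -5.72012
m₂^(3/2) = 16.97959^(1.5) = 69.96662
g₁ = m₃ / m₂^(3/2) = -5.72012 / 69.96662 ≈ -0.082

-0.082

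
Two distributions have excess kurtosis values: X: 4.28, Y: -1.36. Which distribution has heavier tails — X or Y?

X

Higher excess kurtosis ⇒ heavier tails relative to the normal distribution.
4.28 vs -1.36: the larger is 4.28, so X has heavier tails. (X is leptokurtic — heavier-than-normal tails; the other is platykurtic.)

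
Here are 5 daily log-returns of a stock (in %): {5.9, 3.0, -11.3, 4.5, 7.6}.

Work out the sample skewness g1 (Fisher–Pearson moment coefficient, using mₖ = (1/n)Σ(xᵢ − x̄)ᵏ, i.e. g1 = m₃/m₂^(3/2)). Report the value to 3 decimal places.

x̄ = (5.9 + 3.0 - 11.3 + 4.5 + 7.6) / 5 = 1.9400
deviations (xᵢ − x̄): 3.9600, 1.0600, -13.2400, 2.5600, 5.6600
Σ(xᵢ − x̄)² = 230.6920 ⇒ m₂ = 230.6920/5 = 46.13840
Σ(xᵢ − x̄)³ = -2059.5514 ⇒ m₃ = -2059.5514/5 = -411.91027
m₂^(3/2) = 46.13840^(1.5) = 313.39625
g1 = m₃ / m₂^(3/2) = -411.91027 / 313.39625 ≈ -1.314

-1.314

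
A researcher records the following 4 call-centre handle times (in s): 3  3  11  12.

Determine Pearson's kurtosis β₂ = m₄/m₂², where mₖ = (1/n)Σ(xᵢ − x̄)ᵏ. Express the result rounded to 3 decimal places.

x̄ = 7.2500
Σ(xᵢ − x̄)² = 72.7500 ⇒ m₂ = 18.18750
Σ(xᵢ − x̄)⁴ = 1359.3281 ⇒ m₄ = 339.83203
m₂² = 330.78516
β₂ = m₄/m₂² = 339.83203 / 330.78516 ≈ 1.027

1.027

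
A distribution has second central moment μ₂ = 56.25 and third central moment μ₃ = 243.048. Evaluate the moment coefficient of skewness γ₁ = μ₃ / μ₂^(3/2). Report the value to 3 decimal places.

σ = √μ₂ = √56.25 = 7.50000
σ³ = μ₂^(3/2) = 421.87500
γ₁ = μ₃/σ³ = 243.048 / 421.87500 ≈ 0.576

0.576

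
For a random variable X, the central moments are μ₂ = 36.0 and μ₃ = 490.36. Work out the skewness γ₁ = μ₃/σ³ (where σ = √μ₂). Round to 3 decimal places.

2.270

σ = √μ₂ = √36.0 = 6.00000
σ³ = μ₂^(3/2) = 216.00000
γ₁ = μ₃/σ³ = 490.36 / 216.00000 ≈ 2.270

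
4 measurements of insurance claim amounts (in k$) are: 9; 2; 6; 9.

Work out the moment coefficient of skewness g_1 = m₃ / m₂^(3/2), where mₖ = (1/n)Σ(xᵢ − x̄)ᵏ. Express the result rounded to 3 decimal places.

-0.633

x̄ = (9 + 2 + 6 + 9) / 4 = 6.5000
deviations (xᵢ − x̄): 2.5000, -4.5000, -0.5000, 2.5000
Σ(xᵢ − x̄)² = 33.0000 ⇒ m₂ = 33.0000/4 = 8.25000
Σ(xᵢ − x̄)³ = -60.0000 ⇒ m₃ = -60.0000/4 = -15.00000
m₂^(3/2) = 8.25000^(1.5) = 23.69632
g_1 = m₃ / m₂^(3/2) = -15.00000 / 23.69632 ≈ -0.633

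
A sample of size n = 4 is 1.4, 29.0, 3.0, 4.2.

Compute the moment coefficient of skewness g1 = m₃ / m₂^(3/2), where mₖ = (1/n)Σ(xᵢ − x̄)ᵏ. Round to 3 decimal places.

1.128

x̄ = (1.4 + 29.0 + 3.0 + 4.2) / 4 = 9.4000
deviations (xᵢ − x̄): -8.0000, 19.6000, -6.4000, -5.2000
Σ(xᵢ − x̄)² = 516.1600 ⇒ m₂ = 516.1600/4 = 129.04000
Σ(xᵢ − x̄)³ = 6614.7840 ⇒ m₃ = 6614.7840/4 = 1653.69600
m₂^(3/2) = 129.04000^(1.5) = 1465.83988
g1 = m₃ / m₂^(3/2) = 1653.69600 / 1465.83988 ≈ 1.128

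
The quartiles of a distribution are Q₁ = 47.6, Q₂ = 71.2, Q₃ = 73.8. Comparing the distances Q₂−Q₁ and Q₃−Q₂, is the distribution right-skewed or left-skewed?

Q₂ − Q₁ = 23.6;  Q₃ − Q₂ = 2.6
Q₂ − Q₁ > Q₃ − Q₂ ⇒ the lower half is more spread out ⇒ left-skewed.

left-skewed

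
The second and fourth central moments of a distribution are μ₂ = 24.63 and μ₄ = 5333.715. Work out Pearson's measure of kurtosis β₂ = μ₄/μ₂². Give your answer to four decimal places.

μ₂² = 24.63² = 606.63690
μ₄/μ₂² = 5333.715 / 606.63690 = 8.79227
β₂ ≈ 8.7923

8.7923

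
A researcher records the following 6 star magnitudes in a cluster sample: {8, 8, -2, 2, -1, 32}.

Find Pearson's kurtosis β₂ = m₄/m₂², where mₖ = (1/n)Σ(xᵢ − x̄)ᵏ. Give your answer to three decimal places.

3.414

x̄ = 7.8333
Σ(xᵢ − x̄)² = 792.8333 ⇒ m₂ = 132.13889
Σ(xᵢ − x̄)⁴ = 357684.4861 ⇒ m₄ = 59614.08102
m₂² = 17460.68596
β₂ = m₄/m₂² = 59614.08102 / 17460.68596 ≈ 3.414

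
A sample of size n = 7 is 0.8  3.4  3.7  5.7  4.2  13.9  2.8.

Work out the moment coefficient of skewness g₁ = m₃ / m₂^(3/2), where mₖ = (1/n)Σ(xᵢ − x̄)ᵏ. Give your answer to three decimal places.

1.521

x̄ = (0.8 + 3.4 + 3.7 + 5.7 + 4.2 + 13.9 + 2.8) / 7 = 4.9286
deviations (xᵢ − x̄): -4.1286, -1.5286, -1.2286, 0.7714, -0.7286, 8.9714, -2.1286
Σ(xᵢ − x̄)² = 107.0343 ⇒ m₂ = 107.0343/7 = 15.29061
Σ(xᵢ − x̄)³ = 636.7095 ⇒ m₃ = 636.7095/7 = 90.95850
m₂^(3/2) = 15.29061^(1.5) = 59.79121
g₁ = m₃ / m₂^(3/2) = 90.95850 / 59.79121 ≈ 1.521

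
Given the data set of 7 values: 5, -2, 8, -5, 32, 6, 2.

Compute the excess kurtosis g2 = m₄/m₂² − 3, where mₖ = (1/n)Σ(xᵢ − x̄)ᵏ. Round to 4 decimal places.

x̄ = 6.5714
Σ(xᵢ − x̄)² = 879.7143 ⇒ m₂ = 125.67347
Σ(xᵢ − x̄)⁴ = 441880.9038 ⇒ m₄ = 63125.84340
m₂² = 15793.82091
g2 = m₄/m₂² − 3 = 3.99687 − 3 ≈ 0.9969

0.9969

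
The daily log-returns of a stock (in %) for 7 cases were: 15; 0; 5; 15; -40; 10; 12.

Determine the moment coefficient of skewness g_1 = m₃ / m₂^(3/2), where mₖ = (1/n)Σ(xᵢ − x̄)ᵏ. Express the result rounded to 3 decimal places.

-1.730

x̄ = (15 + 0 + 5 + 15 - 40 + 10 + 12) / 7 = 2.4286
deviations (xᵢ − x̄): 12.5714, -2.4286, 2.5714, 12.5714, -42.4286, 7.5714, 9.5714
Σ(xᵢ − x̄)² = 2277.7143 ⇒ m₂ = 2277.7143/7 = 325.38776
Σ(xᵢ − x̄)³ = -71092.0408 ⇒ m₃ = -71092.0408/7 = -10156.00583
m₂^(3/2) = 325.38776^(1.5) = 5869.50948
g_1 = m₃ / m₂^(3/2) = -10156.00583 / 5869.50948 ≈ -1.730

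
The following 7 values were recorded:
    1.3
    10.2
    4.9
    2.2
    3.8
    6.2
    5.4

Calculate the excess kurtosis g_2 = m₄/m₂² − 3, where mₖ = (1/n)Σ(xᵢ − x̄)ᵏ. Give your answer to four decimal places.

x̄ = 4.8571
Σ(xᵢ − x̄)² = 51.4771 ⇒ m₂ = 7.35388
Σ(xᵢ − x̄)⁴ = 1029.4231 ⇒ m₄ = 147.06045
m₂² = 54.07952
g_2 = m₄/m₂² − 3 = 2.71934 − 3 ≈ -0.2807

-0.2807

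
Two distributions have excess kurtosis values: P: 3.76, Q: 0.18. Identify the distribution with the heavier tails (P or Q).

P

Higher excess kurtosis ⇒ heavier tails relative to the normal distribution.
3.76 vs 0.18: the larger is 3.76, so P has heavier tails.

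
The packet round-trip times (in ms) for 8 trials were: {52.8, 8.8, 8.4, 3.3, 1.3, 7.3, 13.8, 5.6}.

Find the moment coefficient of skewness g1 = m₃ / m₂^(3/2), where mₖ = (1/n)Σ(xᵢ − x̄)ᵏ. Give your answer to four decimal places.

2.0422

x̄ = (52.8 + 8.8 + 8.4 + 3.3 + 1.3 + 7.3 + 13.8 + 5.6) / 8 = 12.6625
deviations (xᵢ − x̄): 40.1375, -3.8625, -4.2625, -9.3625, -11.3625, -5.3625, 1.1375, -7.0625
Σ(xᵢ − x̄)² = 1940.7987 ⇒ m₂ = 1940.7987/8 = 242.59984
Σ(xᵢ − x̄)³ = 61734.5433 ⇒ m₃ = 61734.5433/8 = 7716.81791
m₂^(3/2) = 242.59984^(1.5) = 3778.64224
g1 = m₃ / m₂^(3/2) = 7716.81791 / 3778.64224 ≈ 2.0422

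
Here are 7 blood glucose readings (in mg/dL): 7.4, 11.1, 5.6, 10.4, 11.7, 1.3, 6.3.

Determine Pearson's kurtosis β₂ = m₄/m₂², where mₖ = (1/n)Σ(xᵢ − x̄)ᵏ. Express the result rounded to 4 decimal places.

x̄ = 7.6857
Σ(xᵢ − x̄)² = 82.2686 ⇒ m₂ = 11.75265
Σ(xᵢ − x̄)⁴ = 2135.2585 ⇒ m₄ = 305.03692
m₂² = 138.12485
β₂ = m₄/m₂² = 305.03692 / 138.12485 ≈ 2.2084

2.2084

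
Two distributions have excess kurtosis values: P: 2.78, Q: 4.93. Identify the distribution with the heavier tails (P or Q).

Q

Higher excess kurtosis ⇒ heavier tails relative to the normal distribution.
2.78 vs 4.93: the larger is 4.93, so Q has heavier tails.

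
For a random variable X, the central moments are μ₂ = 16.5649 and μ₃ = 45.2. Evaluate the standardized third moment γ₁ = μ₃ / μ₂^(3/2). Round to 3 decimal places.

σ = √μ₂ = √16.5649 = 4.07000
σ³ = μ₂^(3/2) = 67.41914
γ₁ = μ₃/σ³ = 45.2 / 67.41914 ≈ 0.670

0.670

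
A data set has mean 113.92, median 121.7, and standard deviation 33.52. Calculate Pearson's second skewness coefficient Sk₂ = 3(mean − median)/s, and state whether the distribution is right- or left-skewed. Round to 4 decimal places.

Sk₂ = 3(113.92 − 121.7) / 33.52 = 3 × -7.7800 / 33.52
    = -23.3400 / 33.52 ≈ -0.6963
Sk₂ < 0 ⇒ mean < median ⇒ left-skewed (negative skew).

-0.6963, left-skewed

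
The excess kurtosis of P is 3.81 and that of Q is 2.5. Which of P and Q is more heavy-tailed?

P

Higher excess kurtosis ⇒ heavier tails relative to the normal distribution.
3.81 vs 2.5: the larger is 3.81, so P has heavier tails.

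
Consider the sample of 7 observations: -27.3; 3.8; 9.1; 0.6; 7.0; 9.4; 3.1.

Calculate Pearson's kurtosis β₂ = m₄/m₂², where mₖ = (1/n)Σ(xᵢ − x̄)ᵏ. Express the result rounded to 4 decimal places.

4.5899

x̄ = 0.8143
Σ(xᵢ − x̄)² = 985.2286 ⇒ m₂ = 140.74694
Σ(xᵢ − x̄)⁴ = 636470.7036 ⇒ m₄ = 90924.38622
m₂² = 19809.70077
β₂ = m₄/m₂² = 90924.38622 / 19809.70077 ≈ 4.5899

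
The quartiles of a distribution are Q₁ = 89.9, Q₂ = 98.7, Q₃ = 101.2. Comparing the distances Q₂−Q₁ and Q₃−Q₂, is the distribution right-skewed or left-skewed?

left-skewed

Q₂ − Q₁ = 8.8;  Q₃ − Q₂ = 2.5
Q₂ − Q₁ > Q₃ − Q₂ ⇒ the lower half is more spread out ⇒ left-skewed.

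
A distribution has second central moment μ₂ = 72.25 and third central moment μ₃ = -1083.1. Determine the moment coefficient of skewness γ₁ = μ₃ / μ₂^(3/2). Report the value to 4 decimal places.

-1.7636

σ = √μ₂ = √72.25 = 8.50000
σ³ = μ₂^(3/2) = 614.12500
γ₁ = μ₃/σ³ = -1083.1 / 614.12500 ≈ -1.7636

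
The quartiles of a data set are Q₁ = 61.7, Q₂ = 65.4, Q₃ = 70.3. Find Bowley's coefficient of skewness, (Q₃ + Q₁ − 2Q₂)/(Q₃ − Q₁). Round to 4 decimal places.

numerator: Q₃ + Q₁ − 2Q₂ = 70.3 + 61.7 − 2×65.4 = 1.2000
denominator: Q₃ − Q₁ = 70.3 − 61.7 = 8.6000
Bowley skewness = 1.2000 / 8.6000 ≈ 0.1395

0.1395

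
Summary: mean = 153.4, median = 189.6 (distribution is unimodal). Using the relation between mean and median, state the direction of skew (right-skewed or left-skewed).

left-skewed

mean − median = 153.4 − 189.6 = -36.2
mean < median ⇒ the longer tail is on the left ⇒ left-skewed (negatively skewed).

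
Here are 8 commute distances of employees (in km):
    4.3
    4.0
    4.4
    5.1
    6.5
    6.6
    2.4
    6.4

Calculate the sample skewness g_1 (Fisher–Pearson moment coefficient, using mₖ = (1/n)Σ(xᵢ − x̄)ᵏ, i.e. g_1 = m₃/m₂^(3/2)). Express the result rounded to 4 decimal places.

x̄ = (4.3 + 4.0 + 4.4 + 5.1 + 6.5 + 6.6 + 2.4 + 6.4) / 8 = 4.9625
deviations (xᵢ − x̄): -0.6625, -0.9625, -0.5625, 0.1375, 1.5375, 1.6375, -2.5625, 1.4375
Σ(xᵢ − x̄)² = 15.3788 ⇒ m₂ = 15.3788/8 = 1.92234
Σ(xᵢ − x̄)³ = -7.1885 ⇒ m₃ = -7.1885/8 = -0.89856
m₂^(3/2) = 1.92234^(1.5) = 2.66530
g_1 = m₃ / m₂^(3/2) = -0.89856 / 2.66530 ≈ -0.3371

-0.3371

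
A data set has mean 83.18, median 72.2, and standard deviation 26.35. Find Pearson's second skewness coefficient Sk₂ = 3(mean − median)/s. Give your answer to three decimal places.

Sk₂ = 3(83.18 − 72.2) / 26.35 = 3 × 10.9800 / 26.35
    = 32.9400 / 26.35 ≈ 1.250

1.250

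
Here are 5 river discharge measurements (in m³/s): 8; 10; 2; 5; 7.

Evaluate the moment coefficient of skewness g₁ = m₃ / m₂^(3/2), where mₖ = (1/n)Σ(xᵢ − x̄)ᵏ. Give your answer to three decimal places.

-0.364

x̄ = (8 + 10 + 2 + 5 + 7) / 5 = 6.4000
deviations (xᵢ − x̄): 1.6000, 3.6000, -4.4000, -1.4000, 0.6000
Σ(xᵢ − x̄)² = 37.2000 ⇒ m₂ = 37.2000/5 = 7.44000
Σ(xᵢ − x̄)³ = -36.9600 ⇒ m₃ = -36.9600/5 = -7.39200
m₂^(3/2) = 7.44000^(1.5) = 20.29361
g₁ = m₃ / m₂^(3/2) = -7.39200 / 20.29361 ≈ -0.364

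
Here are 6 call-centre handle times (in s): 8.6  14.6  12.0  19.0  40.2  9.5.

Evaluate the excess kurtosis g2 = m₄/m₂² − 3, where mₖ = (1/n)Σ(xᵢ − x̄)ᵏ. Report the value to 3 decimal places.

x̄ = 17.3167
Σ(xᵢ − x̄)² = 699.2083 ⇒ m₂ = 116.53472
Σ(xᵢ − x̄)⁴ = 284573.8870 ⇒ m₄ = 47428.98116
m₂² = 13580.34148
g2 = m₄/m₂² − 3 = 3.49247 − 3 ≈ 0.492

0.492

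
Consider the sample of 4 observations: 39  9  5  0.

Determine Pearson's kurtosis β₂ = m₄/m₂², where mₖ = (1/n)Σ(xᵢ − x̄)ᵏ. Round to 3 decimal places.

x̄ = 13.2500
Σ(xᵢ − x̄)² = 924.7500 ⇒ m₂ = 231.18750
Σ(xᵢ − x̄)⁴ = 475432.8281 ⇒ m₄ = 118858.20703
m₂² = 53447.66016
β₂ = m₄/m₂² = 118858.20703 / 53447.66016 ≈ 2.224

2.224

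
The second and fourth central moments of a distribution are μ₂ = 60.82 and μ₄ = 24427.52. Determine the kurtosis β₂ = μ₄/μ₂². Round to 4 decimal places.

6.6037

μ₂² = 60.82² = 3699.07240
μ₄/μ₂² = 24427.52 / 3699.07240 = 6.60369
β₂ ≈ 6.6037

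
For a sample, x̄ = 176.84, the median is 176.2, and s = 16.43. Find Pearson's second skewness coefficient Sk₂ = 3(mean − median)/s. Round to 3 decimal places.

Sk₂ = 3(176.84 − 176.2) / 16.43 = 3 × 0.6400 / 16.43
    = 1.9200 / 16.43 ≈ 0.117

0.117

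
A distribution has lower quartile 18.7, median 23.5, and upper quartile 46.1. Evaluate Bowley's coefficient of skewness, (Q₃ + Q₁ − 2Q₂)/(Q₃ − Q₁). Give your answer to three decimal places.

0.650

numerator: Q₃ + Q₁ − 2Q₂ = 46.1 + 18.7 − 2×23.5 = 17.8000
denominator: Q₃ − Q₁ = 46.1 − 18.7 = 27.4000
Bowley skewness = 17.8000 / 27.4000 ≈ 0.650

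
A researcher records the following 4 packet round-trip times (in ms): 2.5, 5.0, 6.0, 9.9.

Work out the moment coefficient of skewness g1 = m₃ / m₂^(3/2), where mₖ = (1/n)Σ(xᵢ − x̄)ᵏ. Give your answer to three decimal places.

x̄ = (2.5 + 5.0 + 6.0 + 9.9) / 4 = 5.8500
deviations (xᵢ − x̄): -3.3500, -0.8500, 0.1500, 4.0500
Σ(xᵢ − x̄)² = 28.3700 ⇒ m₂ = 28.3700/4 = 7.09250
Σ(xᵢ − x̄)³ = 28.2240 ⇒ m₃ = 28.2240/4 = 7.05600
m₂^(3/2) = 7.09250^(1.5) = 18.88857
g1 = m₃ / m₂^(3/2) = 7.05600 / 18.88857 ≈ 0.374

0.374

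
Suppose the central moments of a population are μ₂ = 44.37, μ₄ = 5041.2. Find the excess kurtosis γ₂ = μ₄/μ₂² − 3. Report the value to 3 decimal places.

-0.439

μ₂² = 44.37² = 1968.69690
μ₄/μ₂² = 5041.2 / 1968.69690 = 2.56068
γ₂ = 2.56068 − 3 ≈ -0.439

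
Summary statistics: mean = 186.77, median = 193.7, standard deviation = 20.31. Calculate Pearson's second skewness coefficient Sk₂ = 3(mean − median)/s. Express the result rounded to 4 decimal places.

Sk₂ = 3(186.77 − 193.7) / 20.31 = 3 × -6.9300 / 20.31
    = -20.7900 / 20.31 ≈ -1.0236

-1.0236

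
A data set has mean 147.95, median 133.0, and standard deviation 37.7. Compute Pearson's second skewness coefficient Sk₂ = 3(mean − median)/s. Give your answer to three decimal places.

Sk₂ = 3(147.95 − 133.0) / 37.7 = 3 × 14.9500 / 37.7
    = 44.8500 / 37.7 ≈ 1.190

1.190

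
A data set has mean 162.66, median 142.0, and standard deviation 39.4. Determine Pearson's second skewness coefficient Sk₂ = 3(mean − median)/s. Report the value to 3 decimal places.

1.573

Sk₂ = 3(162.66 − 142.0) / 39.4 = 3 × 20.6600 / 39.4
    = 61.9800 / 39.4 ≈ 1.573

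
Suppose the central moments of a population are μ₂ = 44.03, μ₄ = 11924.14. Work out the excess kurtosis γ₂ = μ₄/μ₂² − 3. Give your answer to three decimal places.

3.151

μ₂² = 44.03² = 1938.64090
μ₄/μ₂² = 11924.14 / 1938.64090 = 6.15077
γ₂ = 6.15077 − 3 ≈ 3.151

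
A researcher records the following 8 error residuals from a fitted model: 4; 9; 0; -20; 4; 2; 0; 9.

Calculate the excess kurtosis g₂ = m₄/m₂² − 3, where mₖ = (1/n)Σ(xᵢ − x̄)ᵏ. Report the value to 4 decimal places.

x̄ = 1.0000
Σ(xᵢ − x̄)² = 590.0000 ⇒ m₂ = 73.75000
Σ(xᵢ − x̄)⁴ = 202838.0000 ⇒ m₄ = 25354.75000
m₂² = 5439.06250
g₂ = m₄/m₂² − 3 = 4.66160 − 3 ≈ 1.6616

1.6616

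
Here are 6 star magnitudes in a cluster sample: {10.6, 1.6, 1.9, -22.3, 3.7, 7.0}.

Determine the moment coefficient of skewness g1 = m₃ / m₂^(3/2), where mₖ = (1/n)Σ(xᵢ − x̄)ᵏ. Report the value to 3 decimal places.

-1.437

x̄ = (10.6 + 1.6 + 1.9 - 22.3 + 3.7 + 7.0) / 6 = 0.4167
deviations (xᵢ − x̄): 10.1833, 1.1833, 1.4833, -22.7167, 3.2833, 6.5833
Σ(xᵢ − x̄)² = 677.4683 ⇒ m₂ = 677.4683/6 = 112.91139
Σ(xᵢ − x̄)³ = -10341.2124 ⇒ m₃ = -10341.2124/6 = -1723.53541
m₂^(3/2) = 112.91139^(1.5) = 1199.79383
g1 = m₃ / m₂^(3/2) = -1723.53541 / 1199.79383 ≈ -1.437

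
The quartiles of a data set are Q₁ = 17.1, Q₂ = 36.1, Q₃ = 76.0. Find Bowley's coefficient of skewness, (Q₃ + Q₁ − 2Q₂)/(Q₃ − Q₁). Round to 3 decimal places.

0.355

numerator: Q₃ + Q₁ − 2Q₂ = 76.0 + 17.1 − 2×36.1 = 20.9000
denominator: Q₃ − Q₁ = 76.0 − 17.1 = 58.9000
Bowley skewness = 20.9000 / 58.9000 ≈ 0.355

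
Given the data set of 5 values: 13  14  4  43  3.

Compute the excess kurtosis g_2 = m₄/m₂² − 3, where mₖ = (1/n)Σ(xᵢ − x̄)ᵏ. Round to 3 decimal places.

x̄ = 15.4000
Σ(xᵢ − x̄)² = 1053.2000 ⇒ m₂ = 210.64000
Σ(xᵢ − x̄)⁴ = 620847.0560 ⇒ m₄ = 124169.41120
m₂² = 44369.20960
g_2 = m₄/m₂² − 3 = 2.79855 − 3 ≈ -0.201

-0.201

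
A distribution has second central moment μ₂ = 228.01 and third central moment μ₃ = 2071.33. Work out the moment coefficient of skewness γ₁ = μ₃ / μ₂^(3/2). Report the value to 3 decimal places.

0.602

σ = √μ₂ = √228.01 = 15.10000
σ³ = μ₂^(3/2) = 3442.95100
γ₁ = μ₃/σ³ = 2071.33 / 3442.95100 ≈ 0.602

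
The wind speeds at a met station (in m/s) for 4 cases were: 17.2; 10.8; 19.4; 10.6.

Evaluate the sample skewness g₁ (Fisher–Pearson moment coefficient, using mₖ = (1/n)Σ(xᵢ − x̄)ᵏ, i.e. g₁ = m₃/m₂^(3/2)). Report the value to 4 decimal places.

0.1172

x̄ = (17.2 + 10.8 + 19.4 + 10.6) / 4 = 14.5000
deviations (xᵢ − x̄): 2.7000, -3.7000, 4.9000, -3.9000
Σ(xᵢ − x̄)² = 60.2000 ⇒ m₂ = 60.2000/4 = 15.05000
Σ(xᵢ − x̄)³ = 27.3600 ⇒ m₃ = 27.3600/4 = 6.84000
m₂^(3/2) = 15.05000^(1.5) = 58.38547
g₁ = m₃ / m₂^(3/2) = 6.84000 / 58.38547 ≈ 0.1172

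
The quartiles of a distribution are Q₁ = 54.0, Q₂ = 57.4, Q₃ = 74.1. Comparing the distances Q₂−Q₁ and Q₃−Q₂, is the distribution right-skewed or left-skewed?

right-skewed

Q₂ − Q₁ = 3.4;  Q₃ − Q₂ = 16.7
Q₃ − Q₂ > Q₂ − Q₁ ⇒ the upper half is more spread out ⇒ right-skewed.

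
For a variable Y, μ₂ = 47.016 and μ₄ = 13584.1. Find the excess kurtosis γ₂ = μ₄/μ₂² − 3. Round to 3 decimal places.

3.145

μ₂² = 47.016² = 2210.50426
μ₄/μ₂² = 13584.1 / 2210.50426 = 6.14525
γ₂ = 6.14525 − 3 ≈ 3.145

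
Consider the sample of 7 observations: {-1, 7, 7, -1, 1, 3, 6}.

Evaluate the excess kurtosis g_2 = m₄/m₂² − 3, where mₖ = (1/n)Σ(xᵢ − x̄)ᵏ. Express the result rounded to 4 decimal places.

x̄ = 3.1429
Σ(xᵢ − x̄)² = 76.8571 ⇒ m₂ = 10.97959
Σ(xᵢ − x̄)⁴ = 1119.5627 ⇒ m₄ = 159.93753
m₂² = 120.55144
g_2 = m₄/m₂² − 3 = 1.32672 − 3 ≈ -1.6733

-1.6733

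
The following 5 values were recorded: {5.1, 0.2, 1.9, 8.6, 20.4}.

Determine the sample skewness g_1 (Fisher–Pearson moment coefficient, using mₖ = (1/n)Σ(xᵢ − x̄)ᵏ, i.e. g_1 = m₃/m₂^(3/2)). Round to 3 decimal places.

x̄ = (5.1 + 0.2 + 1.9 + 8.6 + 20.4) / 5 = 7.2400
deviations (xᵢ − x̄): -2.1400, -7.0400, -5.3400, 1.3600, 13.1600
Σ(xᵢ − x̄)² = 257.6920 ⇒ m₂ = 257.6920/5 = 51.53840
Σ(xᵢ − x̄)³ = 1770.6506 ⇒ m₃ = 1770.6506/5 = 354.13013
m₂^(3/2) = 51.53840^(1.5) = 369.99546
g_1 = m₃ / m₂^(3/2) = 354.13013 / 369.99546 ≈ 0.957

0.957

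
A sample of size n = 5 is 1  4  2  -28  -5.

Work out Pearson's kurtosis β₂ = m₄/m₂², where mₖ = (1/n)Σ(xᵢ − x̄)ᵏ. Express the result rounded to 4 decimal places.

x̄ = -5.2000
Σ(xᵢ − x̄)² = 694.8000 ⇒ m₂ = 138.96000
Σ(xᵢ − x̄)⁴ = 281562.5760 ⇒ m₄ = 56312.51520
m₂² = 19309.88160
β₂ = m₄/m₂² = 56312.51520 / 19309.88160 ≈ 2.9163

2.9163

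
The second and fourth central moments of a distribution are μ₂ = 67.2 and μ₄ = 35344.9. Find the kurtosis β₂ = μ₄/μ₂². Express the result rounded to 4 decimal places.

μ₂² = 67.2² = 4515.84000
μ₄/μ₂² = 35344.9 / 4515.84000 = 7.82687
β₂ ≈ 7.8269

7.8269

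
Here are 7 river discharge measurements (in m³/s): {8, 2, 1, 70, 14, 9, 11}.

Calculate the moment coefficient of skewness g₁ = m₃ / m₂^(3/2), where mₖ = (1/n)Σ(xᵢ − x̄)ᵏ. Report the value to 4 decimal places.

1.8820

x̄ = (8 + 2 + 1 + 70 + 14 + 9 + 11) / 7 = 16.4286
deviations (xᵢ − x̄): -8.4286, -14.4286, -15.4286, 53.5714, -2.4286, -7.4286, -5.4286
Σ(xᵢ − x̄)² = 3477.7143 ⇒ m₂ = 3477.7143/7 = 496.81633
Σ(xᵢ − x̄)³ = 145885.1020 ⇒ m₃ = 145885.1020/7 = 20840.72886
m₂^(3/2) = 496.81633^(1.5) = 11073.72640
g₁ = m₃ / m₂^(3/2) = 20840.72886 / 11073.72640 ≈ 1.8820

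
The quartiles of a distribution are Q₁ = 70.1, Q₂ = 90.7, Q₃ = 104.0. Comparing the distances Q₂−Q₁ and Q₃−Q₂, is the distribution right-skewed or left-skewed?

Q₂ − Q₁ = 20.6;  Q₃ − Q₂ = 13.3
Q₂ − Q₁ > Q₃ − Q₂ ⇒ the lower half is more spread out ⇒ left-skewed.

left-skewed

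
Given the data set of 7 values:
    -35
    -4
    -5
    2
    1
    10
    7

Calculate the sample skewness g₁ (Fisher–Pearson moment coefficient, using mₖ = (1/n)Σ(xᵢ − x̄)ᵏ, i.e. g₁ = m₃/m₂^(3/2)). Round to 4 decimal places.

x̄ = (-35 - 4 - 5 + 2 + 1 + 10 + 7) / 7 = -3.4286
deviations (xᵢ − x̄): -31.5714, -0.5714, -1.5714, 5.4286, 4.4286, 13.4286, 10.4286
Σ(xᵢ − x̄)² = 1337.7143 ⇒ m₂ = 1337.7143/7 = 191.10204
Σ(xᵢ − x̄)³ = -27670.5306 ⇒ m₃ = -27670.5306/7 = -3952.93294
m₂^(3/2) = 191.10204^(1.5) = 2641.78815
g₁ = m₃ / m₂^(3/2) = -3952.93294 / 2641.78815 ≈ -1.4963

-1.4963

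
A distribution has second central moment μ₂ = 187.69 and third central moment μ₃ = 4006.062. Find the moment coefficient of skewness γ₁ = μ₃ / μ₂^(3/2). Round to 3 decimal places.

1.558

σ = √μ₂ = √187.69 = 13.70000
σ³ = μ₂^(3/2) = 2571.35300
γ₁ = μ₃/σ³ = 4006.062 / 2571.35300 ≈ 1.558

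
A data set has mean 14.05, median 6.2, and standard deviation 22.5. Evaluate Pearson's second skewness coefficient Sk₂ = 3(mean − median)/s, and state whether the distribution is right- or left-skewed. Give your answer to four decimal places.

Sk₂ = 3(14.05 − 6.2) / 22.5 = 3 × 7.8500 / 22.5
    = 23.5500 / 22.5 ≈ 1.0467
Sk₂ > 0 ⇒ mean > median ⇒ right-skewed (positive skew).

1.0467, right-skewed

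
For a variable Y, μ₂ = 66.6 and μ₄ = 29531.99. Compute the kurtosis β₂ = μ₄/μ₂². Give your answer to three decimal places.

6.658

μ₂² = 66.6² = 4435.56000
μ₄/μ₂² = 29531.99 / 4435.56000 = 6.65801
β₂ ≈ 6.658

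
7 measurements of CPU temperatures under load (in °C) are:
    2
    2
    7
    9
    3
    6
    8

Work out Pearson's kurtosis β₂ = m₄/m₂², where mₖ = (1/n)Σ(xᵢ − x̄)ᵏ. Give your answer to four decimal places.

1.3601

x̄ = 5.2857
Σ(xᵢ − x̄)² = 51.4286 ⇒ m₂ = 7.34694
Σ(xᵢ − x̄)⁴ = 513.9009 ⇒ m₄ = 73.41441
m₂² = 53.97751
β₂ = m₄/m₂² = 73.41441 / 53.97751 ≈ 1.3601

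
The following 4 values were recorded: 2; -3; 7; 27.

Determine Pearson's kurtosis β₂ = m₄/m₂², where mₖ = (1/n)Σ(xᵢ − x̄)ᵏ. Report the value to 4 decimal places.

x̄ = 8.2500
Σ(xᵢ − x̄)² = 518.7500 ⇒ m₂ = 129.68750
Σ(xᵢ − x̄)⁴ = 141142.5781 ⇒ m₄ = 35285.64453
m₂² = 16818.84766
β₂ = m₄/m₂² = 35285.64453 / 16818.84766 ≈ 2.0980

2.0980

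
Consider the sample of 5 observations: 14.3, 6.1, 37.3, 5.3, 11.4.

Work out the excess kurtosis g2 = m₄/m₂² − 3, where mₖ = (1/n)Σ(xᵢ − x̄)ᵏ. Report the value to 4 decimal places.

-0.1444

x̄ = 14.8800
Σ(xᵢ − x̄)² = 683.9680 ⇒ m₂ = 136.79360
Σ(xᵢ − x̄)⁴ = 267175.7604 ⇒ m₄ = 53435.15209
m₂² = 18712.48900
g2 = m₄/m₂² − 3 = 2.85559 − 3 ≈ -0.1444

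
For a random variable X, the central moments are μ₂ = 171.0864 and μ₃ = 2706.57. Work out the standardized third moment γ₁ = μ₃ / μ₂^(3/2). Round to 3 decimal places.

1.209

σ = √μ₂ = √171.0864 = 13.08000
σ³ = μ₂^(3/2) = 2237.81011
γ₁ = μ₃/σ³ = 2706.57 / 2237.81011 ≈ 1.209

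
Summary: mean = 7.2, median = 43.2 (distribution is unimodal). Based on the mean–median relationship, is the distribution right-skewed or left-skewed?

left-skewed

mean − median = 7.2 − 43.2 = -36.0
mean < median ⇒ the longer tail is on the left ⇒ left-skewed (negatively skewed).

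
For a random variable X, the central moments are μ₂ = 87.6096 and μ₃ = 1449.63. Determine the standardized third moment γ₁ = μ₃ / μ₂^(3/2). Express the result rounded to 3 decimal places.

σ = √μ₂ = √87.6096 = 9.36000
σ³ = μ₂^(3/2) = 820.02586
γ₁ = μ₃/σ³ = 1449.63 / 820.02586 ≈ 1.768

1.768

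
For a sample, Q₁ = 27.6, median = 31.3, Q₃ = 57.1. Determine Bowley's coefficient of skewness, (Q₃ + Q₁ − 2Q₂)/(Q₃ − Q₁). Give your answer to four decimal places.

0.7492

numerator: Q₃ + Q₁ − 2Q₂ = 57.1 + 27.6 − 2×31.3 = 22.1000
denominator: Q₃ − Q₁ = 57.1 − 27.6 = 29.5000
Bowley skewness = 22.1000 / 29.5000 ≈ 0.7492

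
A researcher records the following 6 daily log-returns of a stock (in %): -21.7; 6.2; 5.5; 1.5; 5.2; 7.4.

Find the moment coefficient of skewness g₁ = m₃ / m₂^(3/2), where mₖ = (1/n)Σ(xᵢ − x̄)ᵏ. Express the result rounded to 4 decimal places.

-1.6689

x̄ = (-21.7 + 6.2 + 5.5 + 1.5 + 5.2 + 7.4) / 6 = 0.6833
deviations (xᵢ − x̄): -22.3833, 5.5167, 4.8167, 0.8167, 4.5167, 6.7167
Σ(xᵢ − x̄)² = 620.8283 ⇒ m₂ = 620.8283/6 = 103.47139
Σ(xᵢ − x̄)³ = -10539.0156 ⇒ m₃ = -10539.0156/6 = -1756.50259
m₂^(3/2) = 103.47139^(1.5) = 1052.52015
g₁ = m₃ / m₂^(3/2) = -1756.50259 / 1052.52015 ≈ -1.6689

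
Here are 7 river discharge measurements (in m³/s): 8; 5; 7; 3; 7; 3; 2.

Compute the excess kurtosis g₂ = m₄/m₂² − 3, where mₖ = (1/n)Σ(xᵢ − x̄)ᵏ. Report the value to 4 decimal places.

-1.6315

x̄ = 5.0000
Σ(xᵢ − x̄)² = 34.0000 ⇒ m₂ = 4.85714
Σ(xᵢ − x̄)⁴ = 226.0000 ⇒ m₄ = 32.28571
m₂² = 23.59184
g₂ = m₄/m₂² − 3 = 1.36851 − 3 ≈ -1.6315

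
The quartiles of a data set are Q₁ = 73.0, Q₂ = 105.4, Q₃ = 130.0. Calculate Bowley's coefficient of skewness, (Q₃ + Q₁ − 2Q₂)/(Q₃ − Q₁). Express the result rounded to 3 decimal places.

numerator: Q₃ + Q₁ − 2Q₂ = 130.0 + 73.0 − 2×105.4 = -7.8000
denominator: Q₃ − Q₁ = 130.0 − 73.0 = 57.0000
Bowley skewness = -7.8000 / 57.0000 ≈ -0.137

-0.137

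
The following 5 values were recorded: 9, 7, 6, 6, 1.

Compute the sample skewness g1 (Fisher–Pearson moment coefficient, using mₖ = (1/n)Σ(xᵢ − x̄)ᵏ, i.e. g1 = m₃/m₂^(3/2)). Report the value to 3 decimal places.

-0.829

x̄ = (9 + 7 + 6 + 6 + 1) / 5 = 5.8000
deviations (xᵢ − x̄): 3.2000, 1.2000, 0.2000, 0.2000, -4.8000
Σ(xᵢ − x̄)² = 34.8000 ⇒ m₂ = 34.8000/5 = 6.96000
Σ(xᵢ − x̄)³ = -76.0800 ⇒ m₃ = -76.0800/5 = -15.21600
m₂^(3/2) = 6.96000^(1.5) = 18.36174
g1 = m₃ / m₂^(3/2) = -15.21600 / 18.36174 ≈ -0.829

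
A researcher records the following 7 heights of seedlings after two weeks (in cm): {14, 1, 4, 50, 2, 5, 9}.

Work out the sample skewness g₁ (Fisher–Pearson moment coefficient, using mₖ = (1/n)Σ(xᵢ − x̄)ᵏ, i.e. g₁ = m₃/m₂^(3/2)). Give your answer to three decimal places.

x̄ = (14 + 1 + 4 + 50 + 2 + 5 + 9) / 7 = 12.1429
deviations (xᵢ − x̄): 1.8571, -11.1429, -8.1429, 37.8571, -10.1429, -7.1429, -3.1429
Σ(xᵢ − x̄)² = 1790.8571 ⇒ m₂ = 1790.8571/7 = 255.83673
Σ(xᵢ − x̄)³ = 50899.4694 ⇒ m₃ = 50899.4694/7 = 7271.35277
m₂^(3/2) = 255.83673^(1.5) = 4092.08226
g₁ = m₃ / m₂^(3/2) = 7271.35277 / 4092.08226 ≈ 1.777

1.777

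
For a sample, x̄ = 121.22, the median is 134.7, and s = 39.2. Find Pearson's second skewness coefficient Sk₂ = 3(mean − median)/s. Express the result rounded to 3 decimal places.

-1.032

Sk₂ = 3(121.22 − 134.7) / 39.2 = 3 × -13.4800 / 39.2
    = -40.4400 / 39.2 ≈ -1.032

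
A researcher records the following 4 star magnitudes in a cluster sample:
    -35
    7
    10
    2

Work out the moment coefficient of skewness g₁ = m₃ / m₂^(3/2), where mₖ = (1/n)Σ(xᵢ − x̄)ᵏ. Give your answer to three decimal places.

-1.071

x̄ = (-35 + 7 + 10 + 2) / 4 = -4.0000
deviations (xᵢ − x̄): -31.0000, 11.0000, 14.0000, 6.0000
Σ(xᵢ − x̄)² = 1314.0000 ⇒ m₂ = 1314.0000/4 = 328.50000
Σ(xᵢ − x̄)³ = -25500.0000 ⇒ m₃ = -25500.0000/4 = -6375.00000
m₂^(3/2) = 328.50000^(1.5) = 5953.92090
g₁ = m₃ / m₂^(3/2) = -6375.00000 / 5953.92090 ≈ -1.071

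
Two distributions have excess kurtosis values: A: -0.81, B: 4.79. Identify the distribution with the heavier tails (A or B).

B

Higher excess kurtosis ⇒ heavier tails relative to the normal distribution.
-0.81 vs 4.79: the larger is 4.79, so B has heavier tails. (B is leptokurtic — heavier-than-normal tails; the other is platykurtic.)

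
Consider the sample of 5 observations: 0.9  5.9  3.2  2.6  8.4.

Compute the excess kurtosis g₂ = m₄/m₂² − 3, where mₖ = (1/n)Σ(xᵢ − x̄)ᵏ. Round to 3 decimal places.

x̄ = 4.2000
Σ(xᵢ − x̄)² = 34.9800 ⇒ m₂ = 6.99600
Σ(xᵢ − x̄)⁴ = 445.6674 ⇒ m₄ = 89.13348
m₂² = 48.94402
g₂ = m₄/m₂² − 3 = 1.82113 − 3 ≈ -1.179

-1.179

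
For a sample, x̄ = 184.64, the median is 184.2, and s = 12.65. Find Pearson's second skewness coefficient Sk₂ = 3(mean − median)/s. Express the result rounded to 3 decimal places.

Sk₂ = 3(184.64 − 184.2) / 12.65 = 3 × 0.4400 / 12.65
    = 1.3200 / 12.65 ≈ 0.104

0.104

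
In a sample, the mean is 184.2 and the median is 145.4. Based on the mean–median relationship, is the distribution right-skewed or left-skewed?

mean − median = 184.2 − 145.4 = 38.8
mean > median ⇒ the longer tail is on the right ⇒ right-skewed (positively skewed).

right-skewed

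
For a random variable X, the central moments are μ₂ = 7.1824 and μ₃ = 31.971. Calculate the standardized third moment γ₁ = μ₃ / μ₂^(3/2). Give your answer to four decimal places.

1.6609

σ = √μ₂ = √7.1824 = 2.68000
σ³ = μ₂^(3/2) = 19.24883
γ₁ = μ₃/σ³ = 31.971 / 19.24883 ≈ 1.6609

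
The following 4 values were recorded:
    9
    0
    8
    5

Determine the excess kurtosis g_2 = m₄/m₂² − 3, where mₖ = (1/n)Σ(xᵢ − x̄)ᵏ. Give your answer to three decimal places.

-1.160

x̄ = 5.5000
Σ(xᵢ − x̄)² = 49.0000 ⇒ m₂ = 12.25000
Σ(xᵢ − x̄)⁴ = 1104.2500 ⇒ m₄ = 276.06250
m₂² = 150.06250
g_2 = m₄/m₂² − 3 = 1.83965 − 3 ≈ -1.160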